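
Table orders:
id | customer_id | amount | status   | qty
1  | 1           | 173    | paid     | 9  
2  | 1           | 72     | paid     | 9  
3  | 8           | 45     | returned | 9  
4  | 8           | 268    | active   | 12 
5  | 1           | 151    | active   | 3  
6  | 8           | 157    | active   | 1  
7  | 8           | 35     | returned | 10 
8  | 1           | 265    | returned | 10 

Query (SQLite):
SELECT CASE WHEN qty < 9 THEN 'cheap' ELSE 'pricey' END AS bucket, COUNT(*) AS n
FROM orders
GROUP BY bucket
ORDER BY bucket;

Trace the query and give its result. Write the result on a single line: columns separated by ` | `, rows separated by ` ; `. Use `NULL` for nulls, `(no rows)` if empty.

Bucket rows by qty < 9 → 'cheap' else 'pricey'; count each bucket.

cheap | 2 ; pricey | 6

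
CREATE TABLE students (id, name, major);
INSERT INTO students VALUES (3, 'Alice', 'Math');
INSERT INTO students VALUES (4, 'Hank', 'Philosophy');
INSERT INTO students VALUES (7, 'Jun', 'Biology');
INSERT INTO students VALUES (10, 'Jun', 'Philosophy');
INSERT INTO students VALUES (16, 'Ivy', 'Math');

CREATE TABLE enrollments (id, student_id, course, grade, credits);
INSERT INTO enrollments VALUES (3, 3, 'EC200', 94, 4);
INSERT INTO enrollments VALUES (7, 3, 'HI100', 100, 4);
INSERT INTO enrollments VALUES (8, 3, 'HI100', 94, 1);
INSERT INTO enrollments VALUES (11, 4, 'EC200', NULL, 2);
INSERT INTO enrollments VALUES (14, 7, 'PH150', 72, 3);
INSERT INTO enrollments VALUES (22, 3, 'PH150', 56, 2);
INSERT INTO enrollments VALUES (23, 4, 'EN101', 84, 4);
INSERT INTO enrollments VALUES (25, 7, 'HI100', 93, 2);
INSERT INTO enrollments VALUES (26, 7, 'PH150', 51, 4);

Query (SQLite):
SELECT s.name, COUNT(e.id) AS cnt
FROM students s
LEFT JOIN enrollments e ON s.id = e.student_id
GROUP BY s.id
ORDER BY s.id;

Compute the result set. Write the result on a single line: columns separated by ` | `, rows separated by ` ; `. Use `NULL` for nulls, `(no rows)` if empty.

LEFT JOIN keeps every students row; unmatched ones get NULL for enrollments columns.
Group by students.id and compute COUNT(e.id). COUNT(col) of an all-NULL group is 0.
  3: ids {3, 7, 8, 22} → COUNT(e.id)=4
  4: ids {11, 23} → COUNT(e.id)=2
  7: ids {14, 25, 26} → COUNT(e.id)=3
  10: ids {—} → COUNT(e.id)=0
  16: ids {—} → COUNT(e.id)=0

Alice | 4 ; Hank | 2 ; Jun | 3 ; Jun | 0 ; Ivy | 0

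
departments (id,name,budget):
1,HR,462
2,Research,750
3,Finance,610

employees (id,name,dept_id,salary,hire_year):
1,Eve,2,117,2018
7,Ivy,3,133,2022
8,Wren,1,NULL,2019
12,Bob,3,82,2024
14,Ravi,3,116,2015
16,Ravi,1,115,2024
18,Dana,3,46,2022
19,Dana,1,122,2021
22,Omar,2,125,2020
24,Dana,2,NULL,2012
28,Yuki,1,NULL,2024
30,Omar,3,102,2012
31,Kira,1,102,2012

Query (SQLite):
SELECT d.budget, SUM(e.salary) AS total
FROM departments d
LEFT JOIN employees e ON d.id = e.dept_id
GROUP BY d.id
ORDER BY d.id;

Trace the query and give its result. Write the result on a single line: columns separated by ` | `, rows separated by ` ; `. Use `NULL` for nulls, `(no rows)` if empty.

462 | 339 ; 750 | 242 ; 610 | 479

LEFT JOIN keeps every departments row; unmatched ones get NULL for employees columns.
Group by departments.id and compute SUM(e.salary). SUM over an all-NULL group is NULL.
  1: ids {8, 16, 19, 28, 31} → SUM(e.salary)=339
  2: ids {1, 22, 24} → SUM(e.salary)=242
  3: ids {7, 12, 14, 18, 30} → SUM(e.salary)=479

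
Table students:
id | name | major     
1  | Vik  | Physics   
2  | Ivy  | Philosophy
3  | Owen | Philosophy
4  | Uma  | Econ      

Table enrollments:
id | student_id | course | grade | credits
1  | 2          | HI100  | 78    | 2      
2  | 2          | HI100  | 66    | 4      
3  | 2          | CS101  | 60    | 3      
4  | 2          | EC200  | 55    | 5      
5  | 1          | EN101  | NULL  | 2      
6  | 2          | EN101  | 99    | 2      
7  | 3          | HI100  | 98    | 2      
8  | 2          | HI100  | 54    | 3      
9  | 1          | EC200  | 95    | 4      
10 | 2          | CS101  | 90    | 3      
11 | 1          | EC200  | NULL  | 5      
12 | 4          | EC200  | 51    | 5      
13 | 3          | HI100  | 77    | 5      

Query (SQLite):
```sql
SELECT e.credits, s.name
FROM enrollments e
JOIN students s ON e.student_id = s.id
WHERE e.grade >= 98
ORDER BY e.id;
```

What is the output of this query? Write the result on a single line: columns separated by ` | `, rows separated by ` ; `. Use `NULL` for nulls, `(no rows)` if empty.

2 | Ivy ; 2 | Owen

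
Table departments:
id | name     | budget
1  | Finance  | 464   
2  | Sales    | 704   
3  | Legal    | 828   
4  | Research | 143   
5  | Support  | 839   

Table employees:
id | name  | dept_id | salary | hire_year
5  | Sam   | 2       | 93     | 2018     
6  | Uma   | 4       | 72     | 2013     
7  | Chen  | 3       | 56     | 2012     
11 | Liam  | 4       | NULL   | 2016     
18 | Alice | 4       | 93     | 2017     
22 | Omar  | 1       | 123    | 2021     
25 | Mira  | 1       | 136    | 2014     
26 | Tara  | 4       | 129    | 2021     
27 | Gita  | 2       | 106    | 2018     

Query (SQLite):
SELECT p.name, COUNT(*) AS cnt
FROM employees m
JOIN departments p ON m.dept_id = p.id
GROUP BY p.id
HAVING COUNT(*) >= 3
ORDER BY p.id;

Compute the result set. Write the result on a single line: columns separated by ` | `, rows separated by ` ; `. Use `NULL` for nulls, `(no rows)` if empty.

Join each employees row to its departments via dept_id.
Group joined rows by departments.id; compute COUNT(*) per group.
HAVING: keep groups with count ≥ 3.
  1: ids {22, 25} → COUNT(*)=2
  2: ids {5, 27} → COUNT(*)=2
  3: ids {7} → COUNT(*)=1
  4: ids {6, 11, 18, 26} → COUNT(*)=4

Research | 4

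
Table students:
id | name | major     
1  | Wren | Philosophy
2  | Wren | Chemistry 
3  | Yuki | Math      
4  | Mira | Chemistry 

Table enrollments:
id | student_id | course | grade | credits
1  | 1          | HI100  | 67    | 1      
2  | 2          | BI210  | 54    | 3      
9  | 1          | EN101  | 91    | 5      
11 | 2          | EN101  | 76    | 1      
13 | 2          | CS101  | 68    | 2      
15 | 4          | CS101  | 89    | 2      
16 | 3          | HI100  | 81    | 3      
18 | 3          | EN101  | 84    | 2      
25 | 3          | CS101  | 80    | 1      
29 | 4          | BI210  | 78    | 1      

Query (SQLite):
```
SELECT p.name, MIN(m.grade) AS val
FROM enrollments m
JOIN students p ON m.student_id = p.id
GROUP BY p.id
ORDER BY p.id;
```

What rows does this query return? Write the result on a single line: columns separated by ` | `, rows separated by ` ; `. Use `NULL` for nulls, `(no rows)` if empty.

Join each enrollments row to its students via student_id.
Group joined rows by students.id; compute MIN(m.grade) per group.
  1: ids {1, 9} → MIN(m.grade)=67
  2: ids {2, 11, 13} → MIN(m.grade)=54
  3: ids {16, 18, 25} → MIN(m.grade)=80
  4: ids {15, 29} → MIN(m.grade)=78

Wren | 67 ; Wren | 54 ; Yuki | 80 ; Mira | 78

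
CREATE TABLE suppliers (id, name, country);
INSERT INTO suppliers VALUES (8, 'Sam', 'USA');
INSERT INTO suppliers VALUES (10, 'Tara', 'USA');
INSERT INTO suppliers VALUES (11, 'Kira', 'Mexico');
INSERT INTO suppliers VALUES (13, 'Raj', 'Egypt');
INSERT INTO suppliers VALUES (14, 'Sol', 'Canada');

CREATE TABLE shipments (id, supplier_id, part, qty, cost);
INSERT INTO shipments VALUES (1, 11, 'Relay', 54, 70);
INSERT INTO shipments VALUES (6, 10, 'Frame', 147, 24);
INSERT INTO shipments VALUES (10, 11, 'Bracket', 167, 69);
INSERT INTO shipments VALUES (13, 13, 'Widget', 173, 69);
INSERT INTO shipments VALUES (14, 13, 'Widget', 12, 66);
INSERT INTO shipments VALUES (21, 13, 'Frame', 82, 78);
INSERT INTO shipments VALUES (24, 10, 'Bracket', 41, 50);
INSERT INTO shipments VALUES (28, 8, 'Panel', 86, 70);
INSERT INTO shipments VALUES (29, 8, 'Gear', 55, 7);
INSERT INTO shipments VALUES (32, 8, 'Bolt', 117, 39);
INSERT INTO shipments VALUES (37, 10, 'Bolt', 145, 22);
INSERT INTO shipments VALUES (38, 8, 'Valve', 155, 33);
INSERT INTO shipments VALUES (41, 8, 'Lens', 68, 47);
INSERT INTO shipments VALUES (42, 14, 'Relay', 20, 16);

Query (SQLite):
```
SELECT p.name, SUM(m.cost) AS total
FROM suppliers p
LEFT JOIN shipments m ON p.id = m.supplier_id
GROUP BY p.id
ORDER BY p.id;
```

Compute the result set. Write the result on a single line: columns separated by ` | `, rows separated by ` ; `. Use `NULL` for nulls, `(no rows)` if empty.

Sam | 196 ; Tara | 96 ; Kira | 139 ; Raj | 213 ; Sol | 16

LEFT JOIN keeps every suppliers row; unmatched ones get NULL for shipments columns.
Group by suppliers.id and compute SUM(m.cost). SUM over an all-NULL group is NULL.
  8: ids {28, 29, 32, 38, 41} → SUM(m.cost)=196
  10: ids {6, 24, 37} → SUM(m.cost)=96
  11: ids {1, 10} → SUM(m.cost)=139
  13: ids {13, 14, 21} → SUM(m.cost)=213
  14: ids {42} → SUM(m.cost)=16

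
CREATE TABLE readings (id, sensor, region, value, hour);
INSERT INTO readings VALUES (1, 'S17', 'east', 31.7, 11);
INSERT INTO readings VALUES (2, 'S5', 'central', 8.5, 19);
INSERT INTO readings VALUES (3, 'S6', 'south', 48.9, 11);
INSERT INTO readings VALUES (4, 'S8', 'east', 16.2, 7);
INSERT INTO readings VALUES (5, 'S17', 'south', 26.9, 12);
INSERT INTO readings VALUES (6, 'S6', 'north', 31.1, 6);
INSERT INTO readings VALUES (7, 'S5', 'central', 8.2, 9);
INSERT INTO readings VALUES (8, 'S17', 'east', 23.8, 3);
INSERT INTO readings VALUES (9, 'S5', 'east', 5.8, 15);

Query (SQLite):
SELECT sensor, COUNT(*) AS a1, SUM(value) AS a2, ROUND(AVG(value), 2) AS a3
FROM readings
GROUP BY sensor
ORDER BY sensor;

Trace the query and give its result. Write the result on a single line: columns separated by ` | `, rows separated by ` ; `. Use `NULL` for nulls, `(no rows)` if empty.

S17 | 3 | 82.4 | 27.47 ; S5 | 3 | 22.5 | 7.5 ; S6 | 2 | 80 | 40 ; S8 | 1 | 16.2 | 16.2

Group readings by sensor.
Per group compute: COUNT(*), SUM(value), ROUND(AVG(value), 2).
  S17: ids {1, 5, 8} → COUNT(*)=3, SUM(value)=82.4, ROUND(AVG(value), 2)=27.47
  S5: ids {2, 7, 9} → COUNT(*)=3, SUM(value)=22.5, ROUND(AVG(value), 2)=7.5
  S6: ids {3, 6} → COUNT(*)=2, SUM(value)=80, ROUND(AVG(value), 2)=40
  S8: ids {4} → COUNT(*)=1, SUM(value)=16.2, ROUND(AVG(value), 2)=16.2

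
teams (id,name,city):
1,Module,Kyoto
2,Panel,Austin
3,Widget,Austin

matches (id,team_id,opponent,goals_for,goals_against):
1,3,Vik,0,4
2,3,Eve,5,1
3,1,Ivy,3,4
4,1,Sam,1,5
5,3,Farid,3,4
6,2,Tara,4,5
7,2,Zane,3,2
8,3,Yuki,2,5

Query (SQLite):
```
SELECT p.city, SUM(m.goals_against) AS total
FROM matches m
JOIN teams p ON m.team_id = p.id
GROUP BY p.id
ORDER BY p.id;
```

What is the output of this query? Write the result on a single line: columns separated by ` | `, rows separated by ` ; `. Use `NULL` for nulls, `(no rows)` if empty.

Join each matches row to its teams via team_id.
Group joined rows by teams.id; compute SUM(m.goals_against) per group.
  1: ids {3, 4} → SUM(m.goals_against)=9
  2: ids {6, 7} → SUM(m.goals_against)=7
  3: ids {1, 2, 5, 8} → SUM(m.goals_against)=14

Kyoto | 9 ; Austin | 7 ; Austin | 14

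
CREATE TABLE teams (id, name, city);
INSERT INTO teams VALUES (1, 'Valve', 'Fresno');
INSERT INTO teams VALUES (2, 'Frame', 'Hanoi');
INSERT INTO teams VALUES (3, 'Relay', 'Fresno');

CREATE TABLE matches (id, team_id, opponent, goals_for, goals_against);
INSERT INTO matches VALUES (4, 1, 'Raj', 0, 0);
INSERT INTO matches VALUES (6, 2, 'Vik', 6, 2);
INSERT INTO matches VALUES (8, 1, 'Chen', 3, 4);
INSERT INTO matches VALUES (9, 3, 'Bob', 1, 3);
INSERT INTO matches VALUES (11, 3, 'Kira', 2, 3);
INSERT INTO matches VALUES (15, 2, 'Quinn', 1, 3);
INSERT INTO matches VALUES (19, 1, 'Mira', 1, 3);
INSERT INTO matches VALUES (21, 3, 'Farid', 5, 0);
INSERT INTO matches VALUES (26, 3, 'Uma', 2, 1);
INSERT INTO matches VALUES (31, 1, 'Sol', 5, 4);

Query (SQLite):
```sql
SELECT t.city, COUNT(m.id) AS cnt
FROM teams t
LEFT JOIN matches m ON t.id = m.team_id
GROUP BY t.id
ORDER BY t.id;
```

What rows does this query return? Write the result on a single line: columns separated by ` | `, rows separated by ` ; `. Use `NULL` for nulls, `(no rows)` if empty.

LEFT JOIN keeps every teams row; unmatched ones get NULL for matches columns.
Group by teams.id and compute COUNT(m.id). COUNT(col) of an all-NULL group is 0.
  1: ids {4, 8, 19, 31} → COUNT(m.id)=4
  2: ids {6, 15} → COUNT(m.id)=2
  3: ids {9, 11, 21, 26} → COUNT(m.id)=4

Fresno | 4 ; Hanoi | 2 ; Fresno | 4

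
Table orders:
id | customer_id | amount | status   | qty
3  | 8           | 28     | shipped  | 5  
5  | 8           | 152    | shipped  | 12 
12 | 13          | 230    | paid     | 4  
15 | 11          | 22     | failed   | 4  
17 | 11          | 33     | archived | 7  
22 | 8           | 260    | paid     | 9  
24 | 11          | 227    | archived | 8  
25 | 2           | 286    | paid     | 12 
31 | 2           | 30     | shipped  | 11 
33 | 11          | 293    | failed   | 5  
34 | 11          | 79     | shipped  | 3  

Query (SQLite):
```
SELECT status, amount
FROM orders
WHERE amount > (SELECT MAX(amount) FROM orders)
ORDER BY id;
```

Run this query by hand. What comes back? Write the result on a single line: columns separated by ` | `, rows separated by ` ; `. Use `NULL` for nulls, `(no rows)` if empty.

(no rows)

Scalar subquery: MAX(amount) over all orders rows = 293.
Keep rows where amount > that value.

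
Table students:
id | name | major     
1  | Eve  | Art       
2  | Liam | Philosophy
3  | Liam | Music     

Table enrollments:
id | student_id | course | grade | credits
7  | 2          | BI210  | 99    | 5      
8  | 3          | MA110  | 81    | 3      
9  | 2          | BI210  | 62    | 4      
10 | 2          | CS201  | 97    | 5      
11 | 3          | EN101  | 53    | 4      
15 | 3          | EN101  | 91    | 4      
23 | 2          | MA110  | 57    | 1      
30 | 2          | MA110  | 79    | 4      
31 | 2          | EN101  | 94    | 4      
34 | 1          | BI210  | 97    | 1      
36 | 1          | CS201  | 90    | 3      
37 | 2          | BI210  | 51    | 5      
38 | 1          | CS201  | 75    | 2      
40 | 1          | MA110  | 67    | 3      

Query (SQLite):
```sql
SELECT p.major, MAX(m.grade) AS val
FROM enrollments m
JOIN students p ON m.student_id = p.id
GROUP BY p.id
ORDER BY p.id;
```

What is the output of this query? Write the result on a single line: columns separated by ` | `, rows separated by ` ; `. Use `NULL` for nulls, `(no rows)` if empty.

Art | 97 ; Philosophy | 99 ; Music | 91

Join each enrollments row to its students via student_id.
Group joined rows by students.id; compute MAX(m.grade) per group.
  1: ids {34, 36, 38, 40} → MAX(m.grade)=97
  2: ids {7, 9, 10, 23, 30, 31, 37} → MAX(m.grade)=99
  3: ids {8, 11, 15} → MAX(m.grade)=91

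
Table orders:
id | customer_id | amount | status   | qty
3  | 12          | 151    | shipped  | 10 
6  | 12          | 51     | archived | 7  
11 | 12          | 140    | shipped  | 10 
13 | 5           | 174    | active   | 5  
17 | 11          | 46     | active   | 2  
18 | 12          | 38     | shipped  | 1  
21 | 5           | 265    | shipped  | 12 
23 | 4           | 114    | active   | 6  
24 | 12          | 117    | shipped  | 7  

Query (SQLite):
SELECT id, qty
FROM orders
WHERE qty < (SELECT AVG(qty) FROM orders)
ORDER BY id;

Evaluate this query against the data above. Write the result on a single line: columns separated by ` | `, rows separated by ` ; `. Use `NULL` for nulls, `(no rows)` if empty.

Scalar subquery: AVG(qty) over all orders rows = 6.666667 (≈; comparison uses full precision).
Keep rows where qty < that value.

13 | 5 ; 17 | 2 ; 18 | 1 ; 23 | 6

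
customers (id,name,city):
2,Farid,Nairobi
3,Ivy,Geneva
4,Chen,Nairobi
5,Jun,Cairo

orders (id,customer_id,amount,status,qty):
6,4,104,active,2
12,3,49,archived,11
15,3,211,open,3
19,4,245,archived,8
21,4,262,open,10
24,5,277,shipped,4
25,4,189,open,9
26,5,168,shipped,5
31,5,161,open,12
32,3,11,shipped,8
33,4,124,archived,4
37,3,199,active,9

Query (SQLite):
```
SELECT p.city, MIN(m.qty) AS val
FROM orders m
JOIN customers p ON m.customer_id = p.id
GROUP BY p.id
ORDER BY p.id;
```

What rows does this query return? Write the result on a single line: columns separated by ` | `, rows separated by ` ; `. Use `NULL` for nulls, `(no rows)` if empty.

Geneva | 3 ; Nairobi | 2 ; Cairo | 4

Join each orders row to its customers via customer_id.
Group joined rows by customers.id; compute MIN(m.qty) per group.
  3: ids {12, 15, 32, 37} → MIN(m.qty)=3
  4: ids {6, 19, 21, 25, 33} → MIN(m.qty)=2
  5: ids {24, 26, 31} → MIN(m.qty)=4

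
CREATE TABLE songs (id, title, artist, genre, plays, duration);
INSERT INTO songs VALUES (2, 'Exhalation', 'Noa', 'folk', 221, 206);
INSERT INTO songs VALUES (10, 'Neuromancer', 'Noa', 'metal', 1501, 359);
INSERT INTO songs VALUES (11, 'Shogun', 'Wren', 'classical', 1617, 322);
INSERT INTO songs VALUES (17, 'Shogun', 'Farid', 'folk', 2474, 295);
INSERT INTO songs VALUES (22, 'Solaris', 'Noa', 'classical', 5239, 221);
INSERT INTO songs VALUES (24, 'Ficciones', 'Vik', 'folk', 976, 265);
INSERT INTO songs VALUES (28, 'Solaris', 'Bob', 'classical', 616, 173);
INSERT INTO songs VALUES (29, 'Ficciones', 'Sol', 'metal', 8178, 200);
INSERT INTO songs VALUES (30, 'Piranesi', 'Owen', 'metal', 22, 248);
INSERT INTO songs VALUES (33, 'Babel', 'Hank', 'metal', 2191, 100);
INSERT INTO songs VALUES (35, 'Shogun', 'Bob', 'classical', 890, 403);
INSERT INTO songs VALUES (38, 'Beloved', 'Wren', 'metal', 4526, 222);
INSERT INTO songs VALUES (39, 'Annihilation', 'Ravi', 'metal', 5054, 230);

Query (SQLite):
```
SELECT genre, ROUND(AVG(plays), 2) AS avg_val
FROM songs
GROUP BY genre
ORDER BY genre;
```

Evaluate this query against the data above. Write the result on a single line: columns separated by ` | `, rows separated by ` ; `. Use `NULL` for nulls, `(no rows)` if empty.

Partition songs by genre; compute ROUND(AVG(plays), 2) within each group.
  classical: ids {11, 22, 28, 35} → ROUND(AVG(plays), 2)=2090.5
  folk: ids {2, 17, 24} → ROUND(AVG(plays), 2)=1223.67
  metal: ids {10, 29, 30, 33, 38, 39} → ROUND(AVG(plays), 2)=3578.67

classical | 2090.5 ; folk | 1223.67 ; metal | 3578.67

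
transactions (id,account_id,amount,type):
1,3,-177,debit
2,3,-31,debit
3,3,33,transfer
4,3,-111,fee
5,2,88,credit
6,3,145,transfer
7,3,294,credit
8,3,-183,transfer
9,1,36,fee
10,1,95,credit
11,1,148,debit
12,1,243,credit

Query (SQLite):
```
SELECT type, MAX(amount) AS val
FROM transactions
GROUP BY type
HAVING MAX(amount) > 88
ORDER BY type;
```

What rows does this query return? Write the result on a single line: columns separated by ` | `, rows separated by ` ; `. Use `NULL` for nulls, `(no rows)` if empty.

credit | 294 ; debit | 148 ; transfer | 145

Partition transactions by type; compute MAX(amount) within each group.
HAVING: keep groups where MAX(amount) > 88.
  credit: ids {5, 7, 10, 12} → MAX(amount)=294
  debit: ids {1, 2, 11} → MAX(amount)=148
  fee: ids {4, 9} → MAX(amount)=36
  transfer: ids {3, 6, 8} → MAX(amount)=145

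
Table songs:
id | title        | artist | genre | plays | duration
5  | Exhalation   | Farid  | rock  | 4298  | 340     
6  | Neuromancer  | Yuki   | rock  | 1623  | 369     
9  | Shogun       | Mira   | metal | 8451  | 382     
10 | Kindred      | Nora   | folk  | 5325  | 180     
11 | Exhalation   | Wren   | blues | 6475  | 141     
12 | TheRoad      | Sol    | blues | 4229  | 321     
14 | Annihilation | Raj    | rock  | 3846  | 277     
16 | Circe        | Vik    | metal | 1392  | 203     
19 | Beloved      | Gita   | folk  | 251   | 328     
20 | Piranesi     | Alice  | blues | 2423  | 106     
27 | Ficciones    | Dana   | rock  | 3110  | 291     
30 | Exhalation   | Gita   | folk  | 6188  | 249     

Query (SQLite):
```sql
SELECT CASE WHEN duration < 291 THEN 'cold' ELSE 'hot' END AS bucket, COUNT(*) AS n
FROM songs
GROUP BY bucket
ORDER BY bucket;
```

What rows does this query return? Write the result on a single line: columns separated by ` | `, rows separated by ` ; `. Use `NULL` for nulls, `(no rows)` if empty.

cold | 6 ; hot | 6

Bucket rows by duration < 291 → 'cold' else 'hot'; count each bucket.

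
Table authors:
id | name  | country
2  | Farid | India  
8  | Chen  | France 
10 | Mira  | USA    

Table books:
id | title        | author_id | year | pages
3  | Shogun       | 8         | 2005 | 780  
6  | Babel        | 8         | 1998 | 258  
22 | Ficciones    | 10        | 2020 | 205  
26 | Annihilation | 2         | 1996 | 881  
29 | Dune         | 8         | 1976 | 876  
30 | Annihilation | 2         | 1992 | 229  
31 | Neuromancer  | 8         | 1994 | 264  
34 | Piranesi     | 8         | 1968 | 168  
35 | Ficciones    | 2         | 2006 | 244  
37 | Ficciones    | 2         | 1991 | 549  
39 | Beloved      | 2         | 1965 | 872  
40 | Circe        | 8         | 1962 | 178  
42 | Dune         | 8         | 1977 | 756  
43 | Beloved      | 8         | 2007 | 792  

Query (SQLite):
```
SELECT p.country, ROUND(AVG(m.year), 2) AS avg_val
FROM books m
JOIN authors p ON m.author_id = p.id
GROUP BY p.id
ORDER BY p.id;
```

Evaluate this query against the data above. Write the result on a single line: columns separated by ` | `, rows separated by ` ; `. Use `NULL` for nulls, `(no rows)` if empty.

India | 1990 ; France | 1985.88 ; USA | 2020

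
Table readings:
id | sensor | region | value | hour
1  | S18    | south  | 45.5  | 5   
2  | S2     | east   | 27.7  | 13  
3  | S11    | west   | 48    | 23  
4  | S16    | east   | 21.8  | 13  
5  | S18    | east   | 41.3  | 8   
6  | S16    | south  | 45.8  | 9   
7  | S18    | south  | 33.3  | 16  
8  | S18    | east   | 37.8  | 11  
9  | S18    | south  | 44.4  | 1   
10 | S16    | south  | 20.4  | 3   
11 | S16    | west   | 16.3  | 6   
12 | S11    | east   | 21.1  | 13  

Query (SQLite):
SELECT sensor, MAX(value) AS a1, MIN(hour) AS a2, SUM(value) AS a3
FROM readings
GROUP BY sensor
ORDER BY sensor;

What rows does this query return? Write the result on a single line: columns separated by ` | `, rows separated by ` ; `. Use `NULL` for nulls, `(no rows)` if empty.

Group readings by sensor.
Per group compute: MAX(value), MIN(hour), SUM(value).
  S11: ids {3, 12} → MAX(value)=48, MIN(hour)=13, SUM(value)=69.1
  S16: ids {4, 6, 10, 11} → MAX(value)=45.8, MIN(hour)=3, SUM(value)=104.3
  S18: ids {1, 5, 7, 8, 9} → MAX(value)=45.5, MIN(hour)=1, SUM(value)=202.3
  S2: ids {2} → MAX(value)=27.7, MIN(hour)=13, SUM(value)=27.7

S11 | 48 | 13 | 69.1 ; S16 | 45.8 | 3 | 104.3 ; S18 | 45.5 | 1 | 202.3 ; S2 | 27.7 | 13 | 27.7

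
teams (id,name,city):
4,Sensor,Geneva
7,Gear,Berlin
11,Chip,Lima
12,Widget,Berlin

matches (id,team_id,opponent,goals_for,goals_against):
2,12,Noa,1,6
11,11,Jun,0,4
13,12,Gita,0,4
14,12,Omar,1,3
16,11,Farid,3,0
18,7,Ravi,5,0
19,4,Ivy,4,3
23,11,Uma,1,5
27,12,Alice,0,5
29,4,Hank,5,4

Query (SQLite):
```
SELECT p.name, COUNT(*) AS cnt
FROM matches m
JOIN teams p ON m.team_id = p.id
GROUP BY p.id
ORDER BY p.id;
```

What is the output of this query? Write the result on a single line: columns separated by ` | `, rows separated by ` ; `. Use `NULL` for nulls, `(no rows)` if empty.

Join each matches row to its teams via team_id.
Group joined rows by teams.id; compute COUNT(*) per group.
  4: ids {19, 29} → COUNT(*)=2
  7: ids {18} → COUNT(*)=1
  11: ids {11, 16, 23} → COUNT(*)=3
  12: ids {2, 13, 14, 27} → COUNT(*)=4

Sensor | 2 ; Gear | 1 ; Chip | 3 ; Widget | 4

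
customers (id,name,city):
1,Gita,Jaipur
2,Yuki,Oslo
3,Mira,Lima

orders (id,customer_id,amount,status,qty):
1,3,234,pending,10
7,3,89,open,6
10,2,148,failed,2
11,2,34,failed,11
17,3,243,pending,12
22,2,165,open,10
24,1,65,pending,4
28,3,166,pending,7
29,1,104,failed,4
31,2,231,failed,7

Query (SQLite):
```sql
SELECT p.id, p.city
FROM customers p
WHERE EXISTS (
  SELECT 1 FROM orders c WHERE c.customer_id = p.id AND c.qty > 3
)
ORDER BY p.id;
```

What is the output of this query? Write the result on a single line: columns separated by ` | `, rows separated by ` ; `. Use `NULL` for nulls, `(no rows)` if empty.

For each customers row, check whether any orders with matching customer_id has qty > 3.
Keep rows where that is true.

1 | Jaipur ; 2 | Oslo ; 3 | Lima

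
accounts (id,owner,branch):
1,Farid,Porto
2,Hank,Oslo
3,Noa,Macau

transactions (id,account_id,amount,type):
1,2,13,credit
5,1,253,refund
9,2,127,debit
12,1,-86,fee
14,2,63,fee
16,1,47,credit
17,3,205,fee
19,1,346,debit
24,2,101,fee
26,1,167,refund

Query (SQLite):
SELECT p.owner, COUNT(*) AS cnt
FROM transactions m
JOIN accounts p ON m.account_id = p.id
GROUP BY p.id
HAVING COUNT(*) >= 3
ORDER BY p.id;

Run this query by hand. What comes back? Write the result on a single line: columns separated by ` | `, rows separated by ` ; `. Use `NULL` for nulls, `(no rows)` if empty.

Join each transactions row to its accounts via account_id.
Group joined rows by accounts.id; compute COUNT(*) per group.
HAVING: keep groups with count ≥ 3.
  1: ids {5, 12, 16, 19, 26} → COUNT(*)=5
  2: ids {1, 9, 14, 24} → COUNT(*)=4
  3: ids {17} → COUNT(*)=1

Farid | 5 ; Hank | 4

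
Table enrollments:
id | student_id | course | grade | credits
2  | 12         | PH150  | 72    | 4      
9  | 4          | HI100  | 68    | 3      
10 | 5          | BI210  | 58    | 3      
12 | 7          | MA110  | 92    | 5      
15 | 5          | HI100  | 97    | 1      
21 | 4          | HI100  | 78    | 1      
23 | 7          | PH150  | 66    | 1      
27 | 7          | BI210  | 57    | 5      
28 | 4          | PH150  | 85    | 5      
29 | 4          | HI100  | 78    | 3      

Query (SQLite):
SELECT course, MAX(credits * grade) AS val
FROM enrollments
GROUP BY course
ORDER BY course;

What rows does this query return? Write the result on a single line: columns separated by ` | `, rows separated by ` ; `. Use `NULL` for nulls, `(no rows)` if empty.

BI210 | 285 ; HI100 | 234 ; MA110 | 460 ; PH150 | 425

For each row compute credits * grade.
Group by course; take MAX of the expression per group.
  BI210: ids {10, 27} → MAX(credits * grade)=285
  HI100: ids {9, 15, 21, 29} → MAX(credits * grade)=234
  MA110: ids {12} → MAX(credits * grade)=460
  PH150: ids {2, 23, 28} → MAX(credits * grade)=425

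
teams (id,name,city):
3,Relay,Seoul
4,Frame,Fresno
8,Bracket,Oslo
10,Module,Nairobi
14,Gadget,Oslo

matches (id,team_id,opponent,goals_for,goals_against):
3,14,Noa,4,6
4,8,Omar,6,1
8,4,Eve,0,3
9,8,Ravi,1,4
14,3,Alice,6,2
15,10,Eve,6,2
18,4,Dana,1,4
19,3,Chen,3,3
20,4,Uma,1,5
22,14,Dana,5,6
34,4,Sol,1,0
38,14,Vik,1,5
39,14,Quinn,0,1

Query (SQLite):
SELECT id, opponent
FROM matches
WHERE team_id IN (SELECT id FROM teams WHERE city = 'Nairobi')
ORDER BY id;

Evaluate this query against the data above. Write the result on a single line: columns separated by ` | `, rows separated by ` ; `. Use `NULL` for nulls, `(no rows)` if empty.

15 | Eve

Inner query: teams.id where city = 'Nairobi'.
Outer: keep matches rows whose team_id is in that set.
Inner query → {10}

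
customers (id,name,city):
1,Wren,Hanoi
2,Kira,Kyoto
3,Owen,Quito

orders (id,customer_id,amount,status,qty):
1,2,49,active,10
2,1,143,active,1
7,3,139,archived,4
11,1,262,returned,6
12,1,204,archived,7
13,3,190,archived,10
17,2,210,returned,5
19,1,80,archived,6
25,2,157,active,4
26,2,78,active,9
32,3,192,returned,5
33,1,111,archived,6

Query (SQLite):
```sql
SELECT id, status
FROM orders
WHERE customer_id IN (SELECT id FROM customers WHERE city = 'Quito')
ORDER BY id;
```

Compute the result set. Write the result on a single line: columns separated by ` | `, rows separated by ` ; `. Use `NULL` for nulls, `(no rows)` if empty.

7 | archived ; 13 | archived ; 32 | returned

Inner query: customers.id where city = 'Quito'.
Outer: keep orders rows whose customer_id is in that set.
Inner query → {3}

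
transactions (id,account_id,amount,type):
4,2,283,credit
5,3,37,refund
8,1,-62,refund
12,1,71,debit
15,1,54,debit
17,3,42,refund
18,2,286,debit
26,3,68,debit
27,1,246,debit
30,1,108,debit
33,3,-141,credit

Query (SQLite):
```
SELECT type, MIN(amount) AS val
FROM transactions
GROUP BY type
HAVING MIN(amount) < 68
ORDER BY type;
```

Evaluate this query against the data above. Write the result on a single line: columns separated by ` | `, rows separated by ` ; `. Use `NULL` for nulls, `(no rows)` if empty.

Partition transactions by type; compute MIN(amount) within each group.
HAVING: keep groups where MIN(amount) < 68.
  credit: ids {4, 33} → MIN(amount)=-141
  debit: ids {12, 15, 18, 26, 27, 30} → MIN(amount)=54
  refund: ids {5, 8, 17} → MIN(amount)=-62

credit | -141 ; debit | 54 ; refund | -62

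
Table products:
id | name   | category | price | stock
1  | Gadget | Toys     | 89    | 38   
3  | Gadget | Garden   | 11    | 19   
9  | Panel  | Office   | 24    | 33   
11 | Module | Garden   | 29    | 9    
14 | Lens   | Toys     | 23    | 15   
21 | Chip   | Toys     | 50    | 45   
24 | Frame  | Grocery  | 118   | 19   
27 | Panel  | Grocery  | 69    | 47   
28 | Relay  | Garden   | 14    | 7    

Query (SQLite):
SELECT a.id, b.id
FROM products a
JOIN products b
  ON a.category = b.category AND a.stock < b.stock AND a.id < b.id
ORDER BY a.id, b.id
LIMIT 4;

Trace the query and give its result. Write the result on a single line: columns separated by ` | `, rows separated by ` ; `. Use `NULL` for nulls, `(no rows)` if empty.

1 | 21 ; 14 | 21 ; 24 | 27

Pairs (a,b) with same category, a.stock < b.stock, a.id < b.id.
category groups: Garden:{3,11,28} Grocery:{24,27} Office:{9} Toys:{1,14,21}
Ordered by (a.id, b.id); first 4.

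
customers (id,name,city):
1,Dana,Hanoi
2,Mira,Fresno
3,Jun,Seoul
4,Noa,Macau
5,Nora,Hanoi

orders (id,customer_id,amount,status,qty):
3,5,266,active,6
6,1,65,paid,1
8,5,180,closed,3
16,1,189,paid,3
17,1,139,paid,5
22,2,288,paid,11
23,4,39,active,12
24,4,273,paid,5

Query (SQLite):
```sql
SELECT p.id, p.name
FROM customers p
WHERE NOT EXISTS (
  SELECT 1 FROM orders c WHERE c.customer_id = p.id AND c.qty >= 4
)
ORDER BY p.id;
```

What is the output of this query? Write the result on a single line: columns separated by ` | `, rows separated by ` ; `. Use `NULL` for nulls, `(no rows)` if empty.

3 | Jun

For each customers row, check whether any orders with matching customer_id has qty >= 4.
Keep rows where that is false.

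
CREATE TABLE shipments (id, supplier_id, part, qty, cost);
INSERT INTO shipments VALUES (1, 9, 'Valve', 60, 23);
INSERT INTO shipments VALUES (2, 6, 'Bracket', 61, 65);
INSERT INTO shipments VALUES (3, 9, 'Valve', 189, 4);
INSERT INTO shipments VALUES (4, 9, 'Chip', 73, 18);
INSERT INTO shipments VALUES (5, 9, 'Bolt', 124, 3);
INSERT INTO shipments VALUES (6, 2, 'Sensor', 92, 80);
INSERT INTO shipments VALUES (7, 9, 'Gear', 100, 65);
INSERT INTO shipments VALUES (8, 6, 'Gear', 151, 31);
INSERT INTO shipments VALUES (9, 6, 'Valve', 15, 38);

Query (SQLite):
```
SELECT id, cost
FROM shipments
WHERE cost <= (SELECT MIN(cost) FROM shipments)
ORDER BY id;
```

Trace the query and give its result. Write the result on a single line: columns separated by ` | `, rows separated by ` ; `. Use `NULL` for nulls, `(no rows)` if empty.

Scalar subquery: MIN(cost) over all shipments rows = 3.
Keep rows where cost <= that value.

5 | 3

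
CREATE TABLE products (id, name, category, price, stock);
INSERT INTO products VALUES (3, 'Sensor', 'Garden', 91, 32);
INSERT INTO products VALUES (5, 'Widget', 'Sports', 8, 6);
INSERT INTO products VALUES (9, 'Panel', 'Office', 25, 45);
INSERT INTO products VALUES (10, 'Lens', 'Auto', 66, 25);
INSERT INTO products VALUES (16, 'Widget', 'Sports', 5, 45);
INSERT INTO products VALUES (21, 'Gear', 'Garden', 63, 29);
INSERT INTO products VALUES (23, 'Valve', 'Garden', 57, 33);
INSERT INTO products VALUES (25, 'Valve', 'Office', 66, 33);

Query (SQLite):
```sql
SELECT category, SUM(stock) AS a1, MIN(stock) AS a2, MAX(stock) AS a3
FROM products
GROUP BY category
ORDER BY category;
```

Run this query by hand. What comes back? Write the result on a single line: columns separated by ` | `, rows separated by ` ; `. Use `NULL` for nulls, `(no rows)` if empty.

Group products by category.
Per group compute: SUM(stock), MIN(stock), MAX(stock).
  Auto: ids {10} → SUM(stock)=25, MIN(stock)=25, MAX(stock)=25
  Garden: ids {3, 21, 23} → SUM(stock)=94, MIN(stock)=29, MAX(stock)=33
  Office: ids {9, 25} → SUM(stock)=78, MIN(stock)=33, MAX(stock)=45
  Sports: ids {5, 16} → SUM(stock)=51, MIN(stock)=6, MAX(stock)=45

Auto | 25 | 25 | 25 ; Garden | 94 | 29 | 33 ; Office | 78 | 33 | 45 ; Sports | 51 | 6 | 45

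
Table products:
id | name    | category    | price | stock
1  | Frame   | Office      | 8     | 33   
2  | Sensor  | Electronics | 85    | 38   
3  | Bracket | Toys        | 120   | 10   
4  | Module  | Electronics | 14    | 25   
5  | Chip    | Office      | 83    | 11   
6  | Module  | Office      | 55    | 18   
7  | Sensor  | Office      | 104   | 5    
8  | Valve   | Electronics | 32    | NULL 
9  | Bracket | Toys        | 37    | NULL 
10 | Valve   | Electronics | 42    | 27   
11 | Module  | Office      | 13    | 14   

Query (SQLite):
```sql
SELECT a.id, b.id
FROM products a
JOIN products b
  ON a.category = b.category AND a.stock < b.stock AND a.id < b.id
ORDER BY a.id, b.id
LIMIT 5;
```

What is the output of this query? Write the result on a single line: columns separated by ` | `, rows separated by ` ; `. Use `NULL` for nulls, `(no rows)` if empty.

4 | 10 ; 5 | 6 ; 5 | 11 ; 7 | 11

Pairs (a,b) with same category, a.stock < b.stock, a.id < b.id.
category groups: Electronics:{2,4,8,10} Office:{1,5,6,7,11} Toys:{3,9}
Ordered by (a.id, b.id); first 5.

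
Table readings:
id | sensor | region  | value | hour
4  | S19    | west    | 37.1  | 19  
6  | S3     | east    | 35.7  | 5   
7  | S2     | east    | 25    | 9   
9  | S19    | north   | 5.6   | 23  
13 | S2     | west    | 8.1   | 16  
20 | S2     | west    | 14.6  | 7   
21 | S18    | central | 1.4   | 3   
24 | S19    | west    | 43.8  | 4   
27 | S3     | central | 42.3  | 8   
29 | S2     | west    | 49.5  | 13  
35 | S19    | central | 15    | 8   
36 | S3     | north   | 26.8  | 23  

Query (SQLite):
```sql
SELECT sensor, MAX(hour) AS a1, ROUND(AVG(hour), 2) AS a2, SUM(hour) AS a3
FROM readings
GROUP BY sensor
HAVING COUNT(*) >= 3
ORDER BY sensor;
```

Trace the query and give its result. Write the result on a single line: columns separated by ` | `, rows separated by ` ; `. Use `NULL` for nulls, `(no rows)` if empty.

S19 | 23 | 13.5 | 54 ; S2 | 16 | 11.25 | 45 ; S3 | 23 | 12 | 36

Group readings by sensor.
Per group compute: MAX(hour), ROUND(AVG(hour), 2), SUM(hour).
HAVING: drop groups with fewer than 3 rows.
  S18: ids {21} → MAX(hour)=3, ROUND(AVG(hour), 2)=3, SUM(hour)=3
  S19: ids {4, 9, 24, 35} → MAX(hour)=23, ROUND(AVG(hour), 2)=13.5, SUM(hour)=54
  S2: ids {7, 13, 20, 29} → MAX(hour)=16, ROUND(AVG(hour), 2)=11.25, SUM(hour)=45
  S3: ids {6, 27, 36} → MAX(hour)=23, ROUND(AVG(hour), 2)=12, SUM(hour)=36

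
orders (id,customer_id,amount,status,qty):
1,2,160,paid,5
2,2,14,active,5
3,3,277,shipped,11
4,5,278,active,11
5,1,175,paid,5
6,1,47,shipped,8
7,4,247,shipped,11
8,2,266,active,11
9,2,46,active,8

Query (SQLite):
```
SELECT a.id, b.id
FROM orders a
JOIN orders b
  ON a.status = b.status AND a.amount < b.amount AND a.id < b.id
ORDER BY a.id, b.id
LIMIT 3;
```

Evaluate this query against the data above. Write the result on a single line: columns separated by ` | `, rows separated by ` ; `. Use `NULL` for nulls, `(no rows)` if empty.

Pairs (a,b) with same status, a.amount < b.amount, a.id < b.id.
status groups: active:{2,4,8,9} paid:{1,5} shipped:{3,6,7}
Ordered by (a.id, b.id); first 3.

1 | 5 ; 2 | 4 ; 2 | 8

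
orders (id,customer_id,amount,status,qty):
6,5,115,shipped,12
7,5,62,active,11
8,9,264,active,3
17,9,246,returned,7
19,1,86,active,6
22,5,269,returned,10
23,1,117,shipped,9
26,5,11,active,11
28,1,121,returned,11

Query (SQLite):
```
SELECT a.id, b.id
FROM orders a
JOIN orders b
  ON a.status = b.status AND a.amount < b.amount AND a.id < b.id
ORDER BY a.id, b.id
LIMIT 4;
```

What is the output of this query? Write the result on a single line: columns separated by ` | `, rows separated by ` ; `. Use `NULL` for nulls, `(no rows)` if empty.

Pairs (a,b) with same status, a.amount < b.amount, a.id < b.id.
status groups: active:{7,8,19,26} returned:{17,22,28} shipped:{6,23}
Ordered by (a.id, b.id); first 4.

6 | 23 ; 7 | 8 ; 7 | 19 ; 17 | 22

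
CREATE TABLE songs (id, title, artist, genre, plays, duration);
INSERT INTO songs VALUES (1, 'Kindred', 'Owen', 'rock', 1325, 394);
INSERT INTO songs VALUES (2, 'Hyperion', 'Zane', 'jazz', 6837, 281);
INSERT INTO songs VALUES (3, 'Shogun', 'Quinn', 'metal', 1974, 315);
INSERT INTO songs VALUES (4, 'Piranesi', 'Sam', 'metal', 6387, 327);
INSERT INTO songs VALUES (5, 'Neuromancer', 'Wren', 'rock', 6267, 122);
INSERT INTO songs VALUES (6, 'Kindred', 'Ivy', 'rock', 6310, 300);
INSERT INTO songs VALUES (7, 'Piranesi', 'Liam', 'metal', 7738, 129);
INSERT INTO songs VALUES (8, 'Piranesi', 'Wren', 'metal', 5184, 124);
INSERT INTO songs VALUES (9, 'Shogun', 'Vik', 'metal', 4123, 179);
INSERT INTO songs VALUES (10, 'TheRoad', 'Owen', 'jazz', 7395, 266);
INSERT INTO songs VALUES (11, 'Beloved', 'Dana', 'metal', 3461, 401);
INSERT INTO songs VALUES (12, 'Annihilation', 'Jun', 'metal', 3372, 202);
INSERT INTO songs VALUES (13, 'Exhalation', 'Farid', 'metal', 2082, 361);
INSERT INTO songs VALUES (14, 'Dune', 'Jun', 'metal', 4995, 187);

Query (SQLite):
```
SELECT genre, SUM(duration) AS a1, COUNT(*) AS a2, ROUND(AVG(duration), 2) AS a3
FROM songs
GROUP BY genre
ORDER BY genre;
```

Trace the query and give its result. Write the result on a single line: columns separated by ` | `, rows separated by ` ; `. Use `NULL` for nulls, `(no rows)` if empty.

Group songs by genre.
Per group compute: SUM(duration), COUNT(*), ROUND(AVG(duration), 2).
  jazz: ids {2, 10} → SUM(duration)=547, COUNT(*)=2, ROUND(AVG(duration), 2)=273.5
  metal: ids {3, 4, 7, 8, 9, 11, 12, 13, 14} → SUM(duration)=2225, COUNT(*)=9, ROUND(AVG(duration), 2)=247.22
  rock: ids {1, 5, 6} → SUM(duration)=816, COUNT(*)=3, ROUND(AVG(duration), 2)=272

jazz | 547 | 2 | 273.5 ; metal | 2225 | 9 | 247.22 ; rock | 816 | 3 | 272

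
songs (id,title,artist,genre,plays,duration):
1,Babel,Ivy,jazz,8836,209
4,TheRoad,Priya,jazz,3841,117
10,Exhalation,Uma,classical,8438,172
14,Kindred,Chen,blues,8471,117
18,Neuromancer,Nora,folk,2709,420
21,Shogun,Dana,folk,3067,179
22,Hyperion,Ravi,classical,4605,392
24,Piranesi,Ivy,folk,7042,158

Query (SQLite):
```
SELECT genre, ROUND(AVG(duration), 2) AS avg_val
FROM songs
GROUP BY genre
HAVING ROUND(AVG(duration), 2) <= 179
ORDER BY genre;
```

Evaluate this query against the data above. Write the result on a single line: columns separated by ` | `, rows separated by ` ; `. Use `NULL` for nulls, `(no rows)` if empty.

blues | 117 ; jazz | 163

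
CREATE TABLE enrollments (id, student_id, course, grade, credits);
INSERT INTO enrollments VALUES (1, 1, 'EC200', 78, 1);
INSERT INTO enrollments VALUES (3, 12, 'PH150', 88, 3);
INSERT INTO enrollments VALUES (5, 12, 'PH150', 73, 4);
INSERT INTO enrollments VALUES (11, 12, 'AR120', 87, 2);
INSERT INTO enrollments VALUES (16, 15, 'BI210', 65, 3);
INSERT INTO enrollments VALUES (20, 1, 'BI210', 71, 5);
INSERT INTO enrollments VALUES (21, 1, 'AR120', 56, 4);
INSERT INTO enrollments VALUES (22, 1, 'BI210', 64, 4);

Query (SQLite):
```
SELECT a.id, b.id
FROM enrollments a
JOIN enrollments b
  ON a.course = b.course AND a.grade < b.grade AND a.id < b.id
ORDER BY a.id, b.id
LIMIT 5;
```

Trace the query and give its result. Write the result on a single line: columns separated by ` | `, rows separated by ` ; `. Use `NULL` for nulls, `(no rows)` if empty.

Pairs (a,b) with same course, a.grade < b.grade, a.id < b.id.
course groups: AR120:{11,21} BI210:{16,20,22} EC200:{1} PH150:{3,5}
Ordered by (a.id, b.id); first 5.

16 | 20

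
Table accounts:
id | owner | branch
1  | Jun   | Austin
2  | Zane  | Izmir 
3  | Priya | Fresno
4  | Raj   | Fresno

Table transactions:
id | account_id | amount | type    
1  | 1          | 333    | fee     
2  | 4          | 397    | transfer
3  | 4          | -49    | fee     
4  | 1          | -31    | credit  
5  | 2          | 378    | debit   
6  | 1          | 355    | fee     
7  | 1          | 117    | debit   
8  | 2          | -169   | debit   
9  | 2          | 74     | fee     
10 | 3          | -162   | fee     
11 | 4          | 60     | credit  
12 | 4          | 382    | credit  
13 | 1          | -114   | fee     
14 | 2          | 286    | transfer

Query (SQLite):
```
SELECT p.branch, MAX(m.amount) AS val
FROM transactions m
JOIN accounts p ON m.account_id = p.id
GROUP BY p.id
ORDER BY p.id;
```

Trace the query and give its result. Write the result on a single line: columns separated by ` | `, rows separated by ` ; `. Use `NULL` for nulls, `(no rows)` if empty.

Austin | 355 ; Izmir | 378 ; Fresno | -162 ; Fresno | 397

Join each transactions row to its accounts via account_id.
Group joined rows by accounts.id; compute MAX(m.amount) per group.
  1: ids {1, 4, 6, 7, 13} → MAX(m.amount)=355
  2: ids {5, 8, 9, 14} → MAX(m.amount)=378
  3: ids {10} → MAX(m.amount)=-162
  4: ids {2, 3, 11, 12} → MAX(m.amount)=397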